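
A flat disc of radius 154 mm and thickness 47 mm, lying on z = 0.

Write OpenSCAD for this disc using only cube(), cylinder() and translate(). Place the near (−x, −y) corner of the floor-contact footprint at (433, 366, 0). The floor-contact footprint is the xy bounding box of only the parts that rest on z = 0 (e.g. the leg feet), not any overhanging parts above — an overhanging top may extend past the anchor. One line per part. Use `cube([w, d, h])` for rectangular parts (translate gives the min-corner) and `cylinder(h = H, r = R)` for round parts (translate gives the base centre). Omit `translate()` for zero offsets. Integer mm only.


translate([587, 520, 0]) cylinder(h = 47, r = 154);


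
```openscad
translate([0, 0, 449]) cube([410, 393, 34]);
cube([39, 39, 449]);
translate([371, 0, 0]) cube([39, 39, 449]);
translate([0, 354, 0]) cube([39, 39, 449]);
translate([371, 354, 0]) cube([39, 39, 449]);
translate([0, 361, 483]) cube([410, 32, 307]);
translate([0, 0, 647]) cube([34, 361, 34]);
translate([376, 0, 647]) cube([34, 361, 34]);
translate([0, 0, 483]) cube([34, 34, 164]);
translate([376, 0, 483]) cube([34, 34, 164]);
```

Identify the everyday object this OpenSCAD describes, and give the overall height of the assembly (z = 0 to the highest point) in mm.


A chair. The overall height is 790 mm.

A slab on four corner posts with a tall panel at the back — a chair. The seat slab sits at z = 449 with thickness 34, and the 307 mm backrest starts at the seat top, so the overall height is 449 + 34 + 307 = 790 mm.


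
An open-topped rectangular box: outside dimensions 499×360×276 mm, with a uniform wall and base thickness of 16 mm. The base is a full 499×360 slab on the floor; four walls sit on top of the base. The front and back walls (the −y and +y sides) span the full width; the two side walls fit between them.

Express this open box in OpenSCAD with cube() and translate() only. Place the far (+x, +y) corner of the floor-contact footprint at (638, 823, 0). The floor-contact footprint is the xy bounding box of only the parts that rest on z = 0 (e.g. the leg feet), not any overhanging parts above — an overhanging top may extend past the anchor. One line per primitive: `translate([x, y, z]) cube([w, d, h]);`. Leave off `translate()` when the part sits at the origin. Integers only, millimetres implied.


translate([139, 463, 0]) cube([499, 360, 16]);
translate([139, 463, 16]) cube([499, 16, 260]);
translate([139, 807, 16]) cube([499, 16, 260]);
translate([139, 479, 16]) cube([16, 328, 260]);
translate([622, 479, 16]) cube([16, 328, 260]);


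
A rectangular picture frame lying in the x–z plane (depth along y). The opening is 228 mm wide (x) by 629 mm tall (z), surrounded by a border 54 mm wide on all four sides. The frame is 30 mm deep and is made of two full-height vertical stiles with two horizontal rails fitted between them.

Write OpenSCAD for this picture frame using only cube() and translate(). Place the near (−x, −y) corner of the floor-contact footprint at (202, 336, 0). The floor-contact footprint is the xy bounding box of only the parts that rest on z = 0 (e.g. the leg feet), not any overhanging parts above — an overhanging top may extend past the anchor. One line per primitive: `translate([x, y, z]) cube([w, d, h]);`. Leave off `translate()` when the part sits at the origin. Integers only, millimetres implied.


translate([202, 336, 0]) cube([54, 30, 737]);
translate([484, 336, 0]) cube([54, 30, 737]);
translate([256, 336, 0]) cube([228, 30, 54]);
translate([256, 336, 683]) cube([228, 30, 54]);


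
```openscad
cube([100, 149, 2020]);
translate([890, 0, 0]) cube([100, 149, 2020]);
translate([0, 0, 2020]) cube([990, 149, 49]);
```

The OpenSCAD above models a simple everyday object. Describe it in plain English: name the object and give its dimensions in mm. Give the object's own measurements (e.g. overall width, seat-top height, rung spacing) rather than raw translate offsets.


A door frame. The clear opening is 790 mm wide and 2020 mm high. Two 100 mm wide jambs, 149 mm deep, stand either side of the opening from the floor to the top of the opening. A 49 mm thick head sits across the top of both jambs, spanning the full outside width of the frame.


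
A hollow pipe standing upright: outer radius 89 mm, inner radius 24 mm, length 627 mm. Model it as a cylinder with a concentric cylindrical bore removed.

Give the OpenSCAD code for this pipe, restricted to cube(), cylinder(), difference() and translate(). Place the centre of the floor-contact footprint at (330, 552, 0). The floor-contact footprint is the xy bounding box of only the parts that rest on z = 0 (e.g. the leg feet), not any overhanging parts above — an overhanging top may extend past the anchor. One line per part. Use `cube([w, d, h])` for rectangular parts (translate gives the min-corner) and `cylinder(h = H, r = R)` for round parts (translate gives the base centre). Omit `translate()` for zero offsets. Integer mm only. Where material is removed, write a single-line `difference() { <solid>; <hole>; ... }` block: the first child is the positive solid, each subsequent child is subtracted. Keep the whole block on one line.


difference() { translate([330, 552, 0]) cylinder(h = 627, r = 89); translate([330, 552, 0]) cylinder(h = 627, r = 24); }


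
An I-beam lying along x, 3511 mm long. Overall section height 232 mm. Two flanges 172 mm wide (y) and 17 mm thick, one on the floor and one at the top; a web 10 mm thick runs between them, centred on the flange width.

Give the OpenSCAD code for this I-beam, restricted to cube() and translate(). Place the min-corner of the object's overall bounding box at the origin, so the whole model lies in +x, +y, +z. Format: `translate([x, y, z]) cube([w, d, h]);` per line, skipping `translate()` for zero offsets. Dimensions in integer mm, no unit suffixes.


cube([3511, 172, 17]);
translate([0, 81, 17]) cube([3511, 10, 198]);
translate([0, 0, 215]) cube([3511, 172, 17]);


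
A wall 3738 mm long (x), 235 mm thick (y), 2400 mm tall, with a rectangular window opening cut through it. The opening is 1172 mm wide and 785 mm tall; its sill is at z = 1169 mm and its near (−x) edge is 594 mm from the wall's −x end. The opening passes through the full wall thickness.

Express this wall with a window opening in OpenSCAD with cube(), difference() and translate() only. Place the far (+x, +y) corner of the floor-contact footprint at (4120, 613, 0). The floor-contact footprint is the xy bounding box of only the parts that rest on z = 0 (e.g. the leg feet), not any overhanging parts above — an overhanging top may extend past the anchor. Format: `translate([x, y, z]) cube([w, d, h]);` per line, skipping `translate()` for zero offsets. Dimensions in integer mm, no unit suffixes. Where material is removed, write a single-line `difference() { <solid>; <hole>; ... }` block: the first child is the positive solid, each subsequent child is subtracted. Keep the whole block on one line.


difference() { translate([382, 378, 0]) cube([3738, 235, 2400]); translate([976, 378, 1169]) cube([1172, 235, 785]); }


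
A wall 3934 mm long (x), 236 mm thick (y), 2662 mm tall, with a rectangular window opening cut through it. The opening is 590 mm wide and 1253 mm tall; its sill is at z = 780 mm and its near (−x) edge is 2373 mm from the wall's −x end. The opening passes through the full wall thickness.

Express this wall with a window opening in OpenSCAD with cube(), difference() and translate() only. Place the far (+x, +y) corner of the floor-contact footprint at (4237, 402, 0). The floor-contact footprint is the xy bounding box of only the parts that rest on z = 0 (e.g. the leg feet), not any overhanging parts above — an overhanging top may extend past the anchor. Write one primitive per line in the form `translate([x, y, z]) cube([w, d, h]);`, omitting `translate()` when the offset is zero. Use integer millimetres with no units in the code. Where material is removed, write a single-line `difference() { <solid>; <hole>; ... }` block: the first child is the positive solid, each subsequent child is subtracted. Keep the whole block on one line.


difference() { translate([303, 166, 0]) cube([3934, 236, 2662]); translate([2676, 166, 780]) cube([590, 236, 1253]); }


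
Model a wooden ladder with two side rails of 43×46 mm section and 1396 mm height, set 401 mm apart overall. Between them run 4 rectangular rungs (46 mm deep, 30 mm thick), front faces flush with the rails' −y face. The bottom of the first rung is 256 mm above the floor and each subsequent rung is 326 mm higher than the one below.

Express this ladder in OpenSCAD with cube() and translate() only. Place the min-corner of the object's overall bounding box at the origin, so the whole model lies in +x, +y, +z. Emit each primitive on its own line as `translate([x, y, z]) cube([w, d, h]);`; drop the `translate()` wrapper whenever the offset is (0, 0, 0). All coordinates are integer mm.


cube([43, 46, 1396]);
translate([358, 0, 0]) cube([43, 46, 1396]);
translate([43, 0, 256]) cube([315, 46, 30]);
translate([43, 0, 582]) cube([315, 46, 30]);
translate([43, 0, 908]) cube([315, 46, 30]);
translate([43, 0, 1234]) cube([315, 46, 30]);


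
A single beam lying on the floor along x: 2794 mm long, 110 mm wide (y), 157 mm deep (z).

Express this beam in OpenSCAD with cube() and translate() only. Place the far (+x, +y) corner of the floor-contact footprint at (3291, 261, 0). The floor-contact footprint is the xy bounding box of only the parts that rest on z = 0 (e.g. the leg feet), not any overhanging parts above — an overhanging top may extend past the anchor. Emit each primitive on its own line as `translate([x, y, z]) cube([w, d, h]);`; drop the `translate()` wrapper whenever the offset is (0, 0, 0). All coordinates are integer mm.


translate([497, 151, 0]) cube([2794, 110, 157]);


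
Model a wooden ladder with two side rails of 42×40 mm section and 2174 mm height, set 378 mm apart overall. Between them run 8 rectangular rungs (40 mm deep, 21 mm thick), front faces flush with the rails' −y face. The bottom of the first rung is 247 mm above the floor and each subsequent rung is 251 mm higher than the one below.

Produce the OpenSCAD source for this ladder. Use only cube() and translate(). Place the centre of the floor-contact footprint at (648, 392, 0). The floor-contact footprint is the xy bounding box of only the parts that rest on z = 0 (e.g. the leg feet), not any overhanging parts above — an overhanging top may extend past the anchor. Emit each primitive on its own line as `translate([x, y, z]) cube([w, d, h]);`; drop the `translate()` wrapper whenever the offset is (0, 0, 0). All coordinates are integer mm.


translate([459, 372, 0]) cube([42, 40, 2174]);
translate([795, 372, 0]) cube([42, 40, 2174]);
translate([501, 372, 247]) cube([294, 40, 21]);
translate([501, 372, 498]) cube([294, 40, 21]);
translate([501, 372, 749]) cube([294, 40, 21]);
translate([501, 372, 1000]) cube([294, 40, 21]);
translate([501, 372, 1251]) cube([294, 40, 21]);
translate([501, 372, 1502]) cube([294, 40, 21]);
translate([501, 372, 1753]) cube([294, 40, 21]);
translate([501, 372, 2004]) cube([294, 40, 21]);


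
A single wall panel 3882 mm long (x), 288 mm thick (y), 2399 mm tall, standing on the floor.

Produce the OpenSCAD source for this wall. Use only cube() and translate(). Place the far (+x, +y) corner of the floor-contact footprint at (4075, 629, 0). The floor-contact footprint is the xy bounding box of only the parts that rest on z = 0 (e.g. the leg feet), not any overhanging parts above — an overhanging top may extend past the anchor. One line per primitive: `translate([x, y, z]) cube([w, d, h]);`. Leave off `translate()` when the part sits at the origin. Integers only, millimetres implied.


translate([193, 341, 0]) cube([3882, 288, 2399]);


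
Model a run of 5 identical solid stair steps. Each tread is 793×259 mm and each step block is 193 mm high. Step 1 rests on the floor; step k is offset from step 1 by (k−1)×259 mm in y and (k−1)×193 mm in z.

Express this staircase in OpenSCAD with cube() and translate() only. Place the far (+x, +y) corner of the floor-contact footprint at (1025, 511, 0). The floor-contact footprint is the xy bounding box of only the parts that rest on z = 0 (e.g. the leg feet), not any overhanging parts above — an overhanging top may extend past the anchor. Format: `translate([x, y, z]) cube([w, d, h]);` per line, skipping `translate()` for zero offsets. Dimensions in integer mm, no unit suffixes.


translate([232, 252, 0]) cube([793, 259, 193]);
translate([232, 511, 193]) cube([793, 259, 193]);
translate([232, 770, 386]) cube([793, 259, 193]);
translate([232, 1029, 579]) cube([793, 259, 193]);
translate([232, 1288, 772]) cube([793, 259, 193]);


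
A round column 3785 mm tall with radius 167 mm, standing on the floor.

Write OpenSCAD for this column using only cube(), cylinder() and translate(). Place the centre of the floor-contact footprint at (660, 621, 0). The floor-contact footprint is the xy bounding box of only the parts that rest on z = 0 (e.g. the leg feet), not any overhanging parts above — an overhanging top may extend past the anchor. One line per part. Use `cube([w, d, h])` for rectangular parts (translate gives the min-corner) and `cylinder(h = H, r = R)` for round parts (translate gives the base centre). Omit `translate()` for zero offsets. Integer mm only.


translate([660, 621, 0]) cylinder(h = 3785, r = 167);


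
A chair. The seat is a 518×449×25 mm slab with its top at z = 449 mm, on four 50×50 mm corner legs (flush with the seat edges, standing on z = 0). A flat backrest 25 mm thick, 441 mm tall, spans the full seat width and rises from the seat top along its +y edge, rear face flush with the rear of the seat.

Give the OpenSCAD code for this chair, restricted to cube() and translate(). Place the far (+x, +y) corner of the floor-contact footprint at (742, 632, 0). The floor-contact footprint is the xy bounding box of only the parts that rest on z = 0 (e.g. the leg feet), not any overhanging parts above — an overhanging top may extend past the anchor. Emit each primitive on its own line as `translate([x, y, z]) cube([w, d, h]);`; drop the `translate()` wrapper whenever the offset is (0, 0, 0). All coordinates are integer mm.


translate([224, 183, 424]) cube([518, 449, 25]);
translate([224, 183, 0]) cube([50, 50, 424]);
translate([692, 183, 0]) cube([50, 50, 424]);
translate([224, 582, 0]) cube([50, 50, 424]);
translate([692, 582, 0]) cube([50, 50, 424]);
translate([224, 607, 449]) cube([518, 25, 441]);


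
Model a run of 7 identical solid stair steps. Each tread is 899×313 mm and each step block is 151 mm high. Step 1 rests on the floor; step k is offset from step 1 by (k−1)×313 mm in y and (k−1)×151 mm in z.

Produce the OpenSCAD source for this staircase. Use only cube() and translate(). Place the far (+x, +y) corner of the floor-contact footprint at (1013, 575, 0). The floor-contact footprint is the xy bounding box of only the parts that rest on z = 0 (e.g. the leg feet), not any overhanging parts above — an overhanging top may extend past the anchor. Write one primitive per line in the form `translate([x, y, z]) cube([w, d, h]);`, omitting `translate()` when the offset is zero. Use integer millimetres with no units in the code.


translate([114, 262, 0]) cube([899, 313, 151]);
translate([114, 575, 151]) cube([899, 313, 151]);
translate([114, 888, 302]) cube([899, 313, 151]);
translate([114, 1201, 453]) cube([899, 313, 151]);
translate([114, 1514, 604]) cube([899, 313, 151]);
translate([114, 1827, 755]) cube([899, 313, 151]);
translate([114, 2140, 906]) cube([899, 313, 151]);


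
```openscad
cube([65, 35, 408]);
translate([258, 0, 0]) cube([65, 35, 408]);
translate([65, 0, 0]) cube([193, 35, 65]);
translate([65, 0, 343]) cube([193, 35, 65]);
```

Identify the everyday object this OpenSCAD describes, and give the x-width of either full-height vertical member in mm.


A picture frame. The border width is 65 mm.

Four thin pieces enclosing a rectangular opening — a picture frame. The two full-height stiles are 408 mm tall; the top rail sits at z = 343 and is 65 mm tall, so the border above the opening is 408 − 343 = 65 mm, matching the stile x-width.


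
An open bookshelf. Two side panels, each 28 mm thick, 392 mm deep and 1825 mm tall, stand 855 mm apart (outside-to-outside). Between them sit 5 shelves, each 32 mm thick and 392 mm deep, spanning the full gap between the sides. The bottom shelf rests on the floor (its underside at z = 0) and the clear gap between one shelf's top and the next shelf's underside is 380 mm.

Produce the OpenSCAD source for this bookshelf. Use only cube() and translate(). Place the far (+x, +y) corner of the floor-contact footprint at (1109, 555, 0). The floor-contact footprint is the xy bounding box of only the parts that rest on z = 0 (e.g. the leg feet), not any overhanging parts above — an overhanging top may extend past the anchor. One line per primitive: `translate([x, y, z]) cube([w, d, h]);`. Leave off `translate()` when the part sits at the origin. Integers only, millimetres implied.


translate([254, 163, 0]) cube([28, 392, 1825]);
translate([1081, 163, 0]) cube([28, 392, 1825]);
translate([282, 163, 0]) cube([799, 392, 32]);
translate([282, 163, 412]) cube([799, 392, 32]);
translate([282, 163, 824]) cube([799, 392, 32]);
translate([282, 163, 1236]) cube([799, 392, 32]);
translate([282, 163, 1648]) cube([799, 392, 32]);


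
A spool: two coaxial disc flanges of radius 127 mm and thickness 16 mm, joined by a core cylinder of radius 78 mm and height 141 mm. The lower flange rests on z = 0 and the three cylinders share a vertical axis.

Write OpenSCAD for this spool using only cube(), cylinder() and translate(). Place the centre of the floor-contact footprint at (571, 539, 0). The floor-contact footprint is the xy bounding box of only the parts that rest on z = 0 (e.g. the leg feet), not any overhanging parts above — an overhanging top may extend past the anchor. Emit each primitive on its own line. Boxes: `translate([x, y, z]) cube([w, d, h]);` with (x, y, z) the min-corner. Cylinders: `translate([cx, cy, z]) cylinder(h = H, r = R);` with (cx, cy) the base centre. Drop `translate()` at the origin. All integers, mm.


translate([571, 539, 0]) cylinder(h = 16, r = 127);
translate([571, 539, 16]) cylinder(h = 141, r = 78);
translate([571, 539, 157]) cylinder(h = 16, r = 127);


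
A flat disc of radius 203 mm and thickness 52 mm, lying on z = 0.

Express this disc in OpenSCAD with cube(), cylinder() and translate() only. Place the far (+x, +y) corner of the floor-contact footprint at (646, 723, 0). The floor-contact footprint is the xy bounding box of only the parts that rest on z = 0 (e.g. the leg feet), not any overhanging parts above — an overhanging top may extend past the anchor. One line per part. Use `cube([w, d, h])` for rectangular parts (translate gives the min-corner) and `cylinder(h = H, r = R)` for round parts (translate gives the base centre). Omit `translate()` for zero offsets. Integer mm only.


translate([443, 520, 0]) cylinder(h = 52, r = 203);


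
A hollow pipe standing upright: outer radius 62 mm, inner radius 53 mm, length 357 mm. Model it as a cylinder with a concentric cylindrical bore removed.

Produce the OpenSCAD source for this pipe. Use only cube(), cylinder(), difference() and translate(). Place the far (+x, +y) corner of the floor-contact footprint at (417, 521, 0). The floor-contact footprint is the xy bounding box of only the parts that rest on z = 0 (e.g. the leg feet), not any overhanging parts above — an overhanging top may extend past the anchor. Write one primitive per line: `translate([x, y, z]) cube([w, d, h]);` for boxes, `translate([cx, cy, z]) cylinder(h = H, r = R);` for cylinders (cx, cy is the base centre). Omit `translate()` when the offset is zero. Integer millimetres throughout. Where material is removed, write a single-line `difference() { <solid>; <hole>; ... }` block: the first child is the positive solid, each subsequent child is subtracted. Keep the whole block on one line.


difference() { translate([355, 459, 0]) cylinder(h = 357, r = 62); translate([355, 459, 0]) cylinder(h = 357, r = 53); }


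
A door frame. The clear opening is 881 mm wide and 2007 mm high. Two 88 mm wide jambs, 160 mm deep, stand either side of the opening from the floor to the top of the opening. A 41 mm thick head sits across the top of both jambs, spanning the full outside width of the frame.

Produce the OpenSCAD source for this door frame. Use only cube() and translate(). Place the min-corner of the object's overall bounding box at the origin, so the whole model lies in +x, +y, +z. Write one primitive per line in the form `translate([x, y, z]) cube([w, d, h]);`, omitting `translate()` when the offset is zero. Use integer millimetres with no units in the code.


cube([88, 160, 2007]);
translate([969, 0, 0]) cube([88, 160, 2007]);
translate([0, 0, 2007]) cube([1057, 160, 41]);


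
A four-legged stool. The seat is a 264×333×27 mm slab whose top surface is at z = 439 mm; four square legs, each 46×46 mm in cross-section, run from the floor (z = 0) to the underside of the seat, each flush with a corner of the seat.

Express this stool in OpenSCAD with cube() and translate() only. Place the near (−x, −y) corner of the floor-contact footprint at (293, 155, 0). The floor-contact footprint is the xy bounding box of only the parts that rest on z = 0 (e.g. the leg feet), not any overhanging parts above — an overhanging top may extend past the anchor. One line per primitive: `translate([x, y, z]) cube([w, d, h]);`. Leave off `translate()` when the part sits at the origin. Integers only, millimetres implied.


translate([293, 155, 412]) cube([264, 333, 27]);
translate([293, 155, 0]) cube([46, 46, 412]);
translate([511, 155, 0]) cube([46, 46, 412]);
translate([293, 442, 0]) cube([46, 46, 412]);
translate([511, 442, 0]) cube([46, 46, 412]);


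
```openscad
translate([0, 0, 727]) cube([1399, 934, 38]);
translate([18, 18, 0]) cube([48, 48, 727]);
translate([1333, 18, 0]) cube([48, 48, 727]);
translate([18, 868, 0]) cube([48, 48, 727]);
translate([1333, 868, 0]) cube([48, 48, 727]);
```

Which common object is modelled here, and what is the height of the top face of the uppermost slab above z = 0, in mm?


A table. The table height is 765 mm.

A 1399×934×38 slab sits at z = 727 on four 48 mm square posts — a table. The top surface is at 727 + 38 = 765 mm.


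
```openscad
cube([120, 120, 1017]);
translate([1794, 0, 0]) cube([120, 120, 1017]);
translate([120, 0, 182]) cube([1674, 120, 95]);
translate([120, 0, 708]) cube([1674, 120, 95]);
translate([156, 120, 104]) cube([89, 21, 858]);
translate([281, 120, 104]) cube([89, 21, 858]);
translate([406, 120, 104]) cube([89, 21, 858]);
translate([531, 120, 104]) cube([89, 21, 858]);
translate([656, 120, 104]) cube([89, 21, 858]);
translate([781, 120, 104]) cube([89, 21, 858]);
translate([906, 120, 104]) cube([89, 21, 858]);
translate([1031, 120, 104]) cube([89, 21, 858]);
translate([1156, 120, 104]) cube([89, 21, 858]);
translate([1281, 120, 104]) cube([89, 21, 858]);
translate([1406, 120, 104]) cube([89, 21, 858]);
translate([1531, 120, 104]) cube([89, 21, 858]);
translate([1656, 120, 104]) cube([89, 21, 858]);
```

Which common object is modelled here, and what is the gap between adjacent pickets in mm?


A fence section. The picket gap is 36 mm.

Two posts, two rails, 13 pickets — a fence section. Span 1674 mm holds 13 pickets of 89 mm with 14 equal gaps: ⌊(1674 − 13·89) / 14⌋ = 36 mm.


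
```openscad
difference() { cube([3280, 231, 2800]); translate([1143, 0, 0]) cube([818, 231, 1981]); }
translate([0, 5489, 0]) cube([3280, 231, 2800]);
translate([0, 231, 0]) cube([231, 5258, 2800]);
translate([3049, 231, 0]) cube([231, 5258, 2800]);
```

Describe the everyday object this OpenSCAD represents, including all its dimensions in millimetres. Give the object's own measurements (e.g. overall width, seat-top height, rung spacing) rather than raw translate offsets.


A single room: four walls, each 2800 mm tall and 231 mm thick, enclosing an outside footprint 3280×5720 mm (x × y), no floor or roof. The front and back walls (−y and +y sides) run the full x-width; the side walls fit between their inner faces. A door opening 818 mm wide and 1981 mm tall is cut through the front wall from the floor up, its −x edge 1143 mm from the wall's −x end.


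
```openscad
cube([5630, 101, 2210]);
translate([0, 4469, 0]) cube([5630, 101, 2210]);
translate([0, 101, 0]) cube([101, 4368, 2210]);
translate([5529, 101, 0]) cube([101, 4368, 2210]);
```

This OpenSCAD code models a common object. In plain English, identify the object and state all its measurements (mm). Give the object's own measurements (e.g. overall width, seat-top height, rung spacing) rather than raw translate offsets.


The wall frame of a small rectangular building: four walls, each 2210 mm tall and 101 mm thick, enclosing a footprint 5630 mm (x) by 4570 mm (y) outside-to-outside, with no floor or roof. The front and back walls (the −y and +y sides) span the full width; the two side walls fit between them.


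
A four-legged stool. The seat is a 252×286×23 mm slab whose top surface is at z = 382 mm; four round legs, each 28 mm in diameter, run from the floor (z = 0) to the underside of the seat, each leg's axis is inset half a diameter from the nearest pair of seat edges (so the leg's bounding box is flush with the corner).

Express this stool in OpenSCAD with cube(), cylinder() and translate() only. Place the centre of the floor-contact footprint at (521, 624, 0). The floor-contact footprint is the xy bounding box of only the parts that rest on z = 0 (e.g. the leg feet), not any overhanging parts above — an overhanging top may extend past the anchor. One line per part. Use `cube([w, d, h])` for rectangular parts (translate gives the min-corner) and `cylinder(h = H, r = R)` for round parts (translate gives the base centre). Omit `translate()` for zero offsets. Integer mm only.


translate([395, 481, 359]) cube([252, 286, 23]);
translate([409, 495, 0]) cylinder(h = 359, r = 14);
translate([633, 495, 0]) cylinder(h = 359, r = 14);
translate([409, 753, 0]) cylinder(h = 359, r = 14);
translate([633, 753, 0]) cylinder(h = 359, r = 14);


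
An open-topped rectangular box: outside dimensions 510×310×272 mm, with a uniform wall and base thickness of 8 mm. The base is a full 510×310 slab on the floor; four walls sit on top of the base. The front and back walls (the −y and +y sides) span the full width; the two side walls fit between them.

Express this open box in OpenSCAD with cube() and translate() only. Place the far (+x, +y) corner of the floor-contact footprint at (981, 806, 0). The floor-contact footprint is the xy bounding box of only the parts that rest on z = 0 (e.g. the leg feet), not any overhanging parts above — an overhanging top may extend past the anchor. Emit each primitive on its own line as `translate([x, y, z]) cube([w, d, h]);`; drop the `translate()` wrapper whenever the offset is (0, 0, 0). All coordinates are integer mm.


translate([471, 496, 0]) cube([510, 310, 8]);
translate([471, 496, 8]) cube([510, 8, 264]);
translate([471, 798, 8]) cube([510, 8, 264]);
translate([471, 504, 8]) cube([8, 294, 264]);
translate([973, 504, 8]) cube([8, 294, 264]);


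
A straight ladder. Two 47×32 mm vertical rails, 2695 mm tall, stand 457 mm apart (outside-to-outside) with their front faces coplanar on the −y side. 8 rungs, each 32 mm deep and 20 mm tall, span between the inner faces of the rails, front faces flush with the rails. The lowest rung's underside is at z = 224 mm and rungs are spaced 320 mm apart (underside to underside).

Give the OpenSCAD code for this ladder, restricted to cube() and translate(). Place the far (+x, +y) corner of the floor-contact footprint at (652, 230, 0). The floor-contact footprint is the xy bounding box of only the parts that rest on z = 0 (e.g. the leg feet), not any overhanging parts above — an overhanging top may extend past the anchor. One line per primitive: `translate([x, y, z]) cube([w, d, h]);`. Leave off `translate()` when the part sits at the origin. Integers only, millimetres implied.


translate([195, 198, 0]) cube([47, 32, 2695]);
translate([605, 198, 0]) cube([47, 32, 2695]);
translate([242, 198, 224]) cube([363, 32, 20]);
translate([242, 198, 544]) cube([363, 32, 20]);
translate([242, 198, 864]) cube([363, 32, 20]);
translate([242, 198, 1184]) cube([363, 32, 20]);
translate([242, 198, 1504]) cube([363, 32, 20]);
translate([242, 198, 1824]) cube([363, 32, 20]);
translate([242, 198, 2144]) cube([363, 32, 20]);
translate([242, 198, 2464]) cube([363, 32, 20]);


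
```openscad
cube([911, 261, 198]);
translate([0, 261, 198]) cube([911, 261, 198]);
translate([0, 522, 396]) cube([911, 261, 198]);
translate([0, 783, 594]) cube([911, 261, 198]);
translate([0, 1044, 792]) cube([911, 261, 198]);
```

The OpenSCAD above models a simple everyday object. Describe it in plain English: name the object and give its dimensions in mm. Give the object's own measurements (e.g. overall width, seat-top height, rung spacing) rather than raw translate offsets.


A straight staircase of 5 solid steps. Each step is 911 mm wide (x), 261 mm deep (y, the going) and 198 mm tall (the rise). The first step rests on the floor; each subsequent step sits one going further in +y and one rise higher in +z, directly behind and above the previous step with no overlap.


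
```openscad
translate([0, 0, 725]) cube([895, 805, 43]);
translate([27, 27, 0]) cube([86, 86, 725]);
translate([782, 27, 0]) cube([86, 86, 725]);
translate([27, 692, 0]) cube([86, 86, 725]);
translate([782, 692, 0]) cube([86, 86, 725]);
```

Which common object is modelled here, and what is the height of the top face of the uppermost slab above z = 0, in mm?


A table. The table height is 768 mm.

A 895×805×43 slab sits at z = 725 on four 86 mm square posts — a table. The top surface is at 725 + 43 = 768 mm.


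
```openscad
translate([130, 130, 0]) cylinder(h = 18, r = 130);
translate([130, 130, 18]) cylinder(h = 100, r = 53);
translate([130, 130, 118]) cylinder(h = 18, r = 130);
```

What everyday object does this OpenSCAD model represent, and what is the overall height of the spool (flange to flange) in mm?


A spool. The overall height is 136 mm.

Three coaxial cylinders, large–small–large — a spool. Two 18 mm flanges and a 100 mm core give 18 + 100 + 18 = 136 mm.


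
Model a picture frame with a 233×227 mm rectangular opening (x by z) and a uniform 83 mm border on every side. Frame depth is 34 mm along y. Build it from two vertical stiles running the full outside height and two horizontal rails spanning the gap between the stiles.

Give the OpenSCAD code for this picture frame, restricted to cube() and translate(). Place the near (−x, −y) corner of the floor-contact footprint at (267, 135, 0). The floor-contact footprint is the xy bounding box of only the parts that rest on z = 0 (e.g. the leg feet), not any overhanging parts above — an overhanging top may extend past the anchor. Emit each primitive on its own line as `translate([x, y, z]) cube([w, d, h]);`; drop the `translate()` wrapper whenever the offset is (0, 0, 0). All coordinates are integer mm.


translate([267, 135, 0]) cube([83, 34, 393]);
translate([583, 135, 0]) cube([83, 34, 393]);
translate([350, 135, 0]) cube([233, 34, 83]);
translate([350, 135, 310]) cube([233, 34, 83]);


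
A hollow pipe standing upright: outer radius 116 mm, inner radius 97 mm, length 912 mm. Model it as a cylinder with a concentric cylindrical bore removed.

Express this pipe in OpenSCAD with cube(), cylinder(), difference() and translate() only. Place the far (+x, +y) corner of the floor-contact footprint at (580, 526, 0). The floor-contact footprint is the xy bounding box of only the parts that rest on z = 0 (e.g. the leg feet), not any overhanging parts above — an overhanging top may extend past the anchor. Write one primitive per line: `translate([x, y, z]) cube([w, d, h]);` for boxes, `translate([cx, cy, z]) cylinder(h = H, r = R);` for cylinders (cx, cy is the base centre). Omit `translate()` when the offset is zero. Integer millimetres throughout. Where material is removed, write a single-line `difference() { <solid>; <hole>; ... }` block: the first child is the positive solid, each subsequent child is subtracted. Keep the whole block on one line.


difference() { translate([464, 410, 0]) cylinder(h = 912, r = 116); translate([464, 410, 0]) cylinder(h = 912, r = 97); }


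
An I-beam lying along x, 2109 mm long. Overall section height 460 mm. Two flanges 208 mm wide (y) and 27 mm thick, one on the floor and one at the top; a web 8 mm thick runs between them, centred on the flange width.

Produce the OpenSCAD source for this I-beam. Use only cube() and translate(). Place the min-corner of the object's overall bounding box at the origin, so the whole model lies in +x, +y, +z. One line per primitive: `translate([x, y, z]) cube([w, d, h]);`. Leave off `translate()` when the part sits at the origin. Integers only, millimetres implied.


cube([2109, 208, 27]);
translate([0, 100, 27]) cube([2109, 8, 406]);
translate([0, 0, 433]) cube([2109, 208, 27]);


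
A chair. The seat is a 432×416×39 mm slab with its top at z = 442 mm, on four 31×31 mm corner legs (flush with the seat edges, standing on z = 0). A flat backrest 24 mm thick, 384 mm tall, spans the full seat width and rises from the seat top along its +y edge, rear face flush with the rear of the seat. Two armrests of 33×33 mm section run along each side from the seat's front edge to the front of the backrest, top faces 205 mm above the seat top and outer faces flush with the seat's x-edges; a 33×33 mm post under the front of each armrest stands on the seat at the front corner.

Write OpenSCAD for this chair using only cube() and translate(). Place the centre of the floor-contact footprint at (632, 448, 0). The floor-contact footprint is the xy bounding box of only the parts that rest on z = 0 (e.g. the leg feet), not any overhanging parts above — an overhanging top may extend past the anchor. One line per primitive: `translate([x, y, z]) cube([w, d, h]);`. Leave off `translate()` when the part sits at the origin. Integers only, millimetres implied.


translate([416, 240, 403]) cube([432, 416, 39]);
translate([416, 240, 0]) cube([31, 31, 403]);
translate([817, 240, 0]) cube([31, 31, 403]);
translate([416, 625, 0]) cube([31, 31, 403]);
translate([817, 625, 0]) cube([31, 31, 403]);
translate([416, 632, 442]) cube([432, 24, 384]);
translate([416, 240, 614]) cube([33, 392, 33]);
translate([815, 240, 614]) cube([33, 392, 33]);
translate([416, 240, 442]) cube([33, 33, 172]);
translate([815, 240, 442]) cube([33, 33, 172]);


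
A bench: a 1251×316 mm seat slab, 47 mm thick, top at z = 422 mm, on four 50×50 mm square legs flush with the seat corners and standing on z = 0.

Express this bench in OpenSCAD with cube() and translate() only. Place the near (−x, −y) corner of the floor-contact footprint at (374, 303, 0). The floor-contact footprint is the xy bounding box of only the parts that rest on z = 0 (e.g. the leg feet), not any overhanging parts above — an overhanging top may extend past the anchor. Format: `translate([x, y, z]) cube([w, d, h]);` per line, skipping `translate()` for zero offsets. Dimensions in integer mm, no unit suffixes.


// leg_h = 422 − 47 = 375
translate([374, 303, 375]) cube([1251, 316, 47]);
translate([374, 303, 0]) cube([50, 50, 375]);
translate([374, 569, 0]) cube([50, 50, 375]);
translate([1575, 303, 0]) cube([50, 50, 375]);
translate([1575, 569, 0]) cube([50, 50, 375]);


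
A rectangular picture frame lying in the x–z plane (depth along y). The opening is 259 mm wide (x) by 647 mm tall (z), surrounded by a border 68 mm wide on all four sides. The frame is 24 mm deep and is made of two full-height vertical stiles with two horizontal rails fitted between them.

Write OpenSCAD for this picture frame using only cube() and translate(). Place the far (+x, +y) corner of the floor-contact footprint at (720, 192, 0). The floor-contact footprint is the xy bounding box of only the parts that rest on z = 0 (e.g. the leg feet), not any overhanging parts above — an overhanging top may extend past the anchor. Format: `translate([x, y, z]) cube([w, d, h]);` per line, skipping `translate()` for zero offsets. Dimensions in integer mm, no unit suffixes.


translate([325, 168, 0]) cube([68, 24, 783]);
translate([652, 168, 0]) cube([68, 24, 783]);
translate([393, 168, 0]) cube([259, 24, 68]);
translate([393, 168, 715]) cube([259, 24, 68]);


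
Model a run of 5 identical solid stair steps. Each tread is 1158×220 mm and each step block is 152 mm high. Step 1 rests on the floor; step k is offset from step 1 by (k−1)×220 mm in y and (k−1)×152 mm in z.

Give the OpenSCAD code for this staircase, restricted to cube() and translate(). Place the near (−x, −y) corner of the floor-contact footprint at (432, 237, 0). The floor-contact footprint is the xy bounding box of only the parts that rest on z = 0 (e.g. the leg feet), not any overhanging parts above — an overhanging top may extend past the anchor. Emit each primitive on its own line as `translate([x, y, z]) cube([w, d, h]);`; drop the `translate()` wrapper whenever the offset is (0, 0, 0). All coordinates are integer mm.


translate([432, 237, 0]) cube([1158, 220, 152]);
translate([432, 457, 152]) cube([1158, 220, 152]);
translate([432, 677, 304]) cube([1158, 220, 152]);
translate([432, 897, 456]) cube([1158, 220, 152]);
translate([432, 1117, 608]) cube([1158, 220, 152]);


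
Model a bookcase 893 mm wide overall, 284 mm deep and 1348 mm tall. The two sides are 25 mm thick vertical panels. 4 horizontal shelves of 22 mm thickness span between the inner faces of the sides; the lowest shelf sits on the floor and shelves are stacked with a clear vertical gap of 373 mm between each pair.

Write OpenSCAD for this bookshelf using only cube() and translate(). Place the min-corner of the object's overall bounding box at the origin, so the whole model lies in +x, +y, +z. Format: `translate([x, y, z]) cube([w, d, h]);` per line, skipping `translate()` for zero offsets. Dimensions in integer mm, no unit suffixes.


cube([25, 284, 1348]);
translate([868, 0, 0]) cube([25, 284, 1348]);
translate([25, 0, 0]) cube([843, 284, 22]);
translate([25, 0, 395]) cube([843, 284, 22]);
translate([25, 0, 790]) cube([843, 284, 22]);
translate([25, 0, 1185]) cube([843, 284, 22]);


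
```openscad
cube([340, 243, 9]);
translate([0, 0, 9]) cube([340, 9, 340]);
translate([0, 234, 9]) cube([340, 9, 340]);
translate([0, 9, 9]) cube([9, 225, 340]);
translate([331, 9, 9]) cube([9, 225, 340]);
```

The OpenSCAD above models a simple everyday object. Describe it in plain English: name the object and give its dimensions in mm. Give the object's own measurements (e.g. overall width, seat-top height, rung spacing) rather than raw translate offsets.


An open-topped rectangular box: outside dimensions 340×243×349 mm, with a uniform wall and base thickness of 9 mm. The base is a full 340×243 slab on the floor; four walls sit on top of the base. The front and back walls (the −y and +y sides) span the full width; the two side walls fit between them.


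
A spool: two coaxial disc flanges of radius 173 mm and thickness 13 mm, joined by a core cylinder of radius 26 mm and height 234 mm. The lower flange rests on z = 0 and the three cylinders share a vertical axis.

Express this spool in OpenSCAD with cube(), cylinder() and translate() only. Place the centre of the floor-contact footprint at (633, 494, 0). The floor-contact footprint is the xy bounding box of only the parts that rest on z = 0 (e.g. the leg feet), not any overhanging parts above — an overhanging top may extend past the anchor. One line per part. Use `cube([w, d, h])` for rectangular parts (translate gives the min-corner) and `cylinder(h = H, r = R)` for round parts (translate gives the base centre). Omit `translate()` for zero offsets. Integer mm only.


translate([633, 494, 0]) cylinder(h = 13, r = 173);
translate([633, 494, 13]) cylinder(h = 234, r = 26);
translate([633, 494, 247]) cylinder(h = 13, r = 173);
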